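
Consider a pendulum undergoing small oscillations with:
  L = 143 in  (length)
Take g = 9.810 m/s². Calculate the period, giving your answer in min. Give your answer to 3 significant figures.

T is given directly by: T = 2π√(L/g).
L = 143 in = 3.632 m; g = 9.810 m/s².
T = 3.823 s
3.823 s × (1 min / 60.00 s) = 0.06372 min

0.0637 min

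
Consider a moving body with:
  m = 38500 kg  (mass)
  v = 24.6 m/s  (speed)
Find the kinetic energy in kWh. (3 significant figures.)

KE is given directly by: KE = ½mv².
m = 38500 kg; v = 24.6 m/s.
KE = 1.165×10^7 J
1.165×10^7 J × (1 kWh / 3.600×10^6 J) = 3.236 kWh

3.24 kWh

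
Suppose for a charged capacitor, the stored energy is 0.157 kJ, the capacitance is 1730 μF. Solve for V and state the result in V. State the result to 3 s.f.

Rearranging: V = √(2E/C).
E = 0.157 kJ = 157.0 J; C = 1730 μF = 0.001730 F.
V = 426.0 V

426 V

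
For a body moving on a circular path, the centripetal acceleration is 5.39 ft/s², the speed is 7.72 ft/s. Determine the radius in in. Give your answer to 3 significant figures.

133 in

Rearranging a = v²/r for r: r = v²/a.
a = 5.39 ft/s² = 1.643 m/s²; v = 7.72 ft/s = 2.353 m/s.
r = 3.370 m
3.370 m × (1 in / 0.02540 m) = 132.7 in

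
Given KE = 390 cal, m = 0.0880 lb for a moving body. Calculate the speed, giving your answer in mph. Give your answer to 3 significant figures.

640 mph

Solving KE = ½mv² for v: v = √(2·KE/m).
KE = 390 cal = 1632 J; m = 0.0880 lb = 0.03992 kg.
v = 285.9 m/s
285.9 m/s × (1 mph / 0.4470 m/s) = 639.6 mph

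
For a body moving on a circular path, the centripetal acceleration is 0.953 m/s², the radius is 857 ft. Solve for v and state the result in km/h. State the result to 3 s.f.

56.8 km/h

Rearranging a = v²/r for v: v = √(a·r).
a = 0.953 m/s²; r = 857 ft = 261.2 m.
v = 15.78 m/s
15.78 m/s × (1 km/h / 0.2778 m/s) = 56.80 km/h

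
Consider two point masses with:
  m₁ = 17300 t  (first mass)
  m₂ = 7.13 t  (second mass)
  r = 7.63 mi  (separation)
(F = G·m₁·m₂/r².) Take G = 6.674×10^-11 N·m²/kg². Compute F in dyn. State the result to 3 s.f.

0.00546 dyn

Directly: F = Gm₁m₂/r².
m₁ = 17300 t = 1.730×10^7 kg; m₂ = 7.13 t = 7130 kg; r = 7.63 mi = 12279 m; G = 6.674×10^-11 N·m²/kg².
F = 5.460×10^-8 N
5.460×10^-8 N × (1 dyn / 1.000×10^-5 N) = 0.005460 dyn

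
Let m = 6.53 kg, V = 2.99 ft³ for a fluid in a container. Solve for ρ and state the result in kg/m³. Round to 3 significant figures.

Directly: ρ = m/V.
m = 6.53 kg; V = 2.99 ft³ = 0.08467 m³.
ρ = 77.13 kg/m³

77.1 kg/m³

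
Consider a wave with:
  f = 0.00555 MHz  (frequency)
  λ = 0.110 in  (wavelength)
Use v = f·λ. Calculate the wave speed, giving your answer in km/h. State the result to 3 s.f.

v is given directly by: v = fλ.
f = 0.00555 MHz = 5550 Hz; λ = 0.110 in = 0.002794 m.
v = 15.51 m/s
15.51 m/s × (1 km/h / 0.2778 m/s) = 55.82 km/h

55.8 km/h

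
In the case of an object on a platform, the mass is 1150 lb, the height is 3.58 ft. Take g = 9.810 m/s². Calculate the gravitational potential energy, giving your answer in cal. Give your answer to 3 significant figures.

1330 cal

Directly: PE = mgh.
m = 1150 lb = 521.6 kg; h = 3.58 ft = 1.091 m; g = 9.810 m/s².
PE = 5584 J  (the unit combination reduces to kg·m²/s² = J)
5584 J × (1 cal / 4.184 J) = 1335 cal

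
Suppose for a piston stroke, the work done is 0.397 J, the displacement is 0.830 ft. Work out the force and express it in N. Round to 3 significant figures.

1.57 N

Solving W = F·d for F: F = W/d.
W = 0.397 J; d = 0.830 ft = 0.2530 m.
F = 1.569 N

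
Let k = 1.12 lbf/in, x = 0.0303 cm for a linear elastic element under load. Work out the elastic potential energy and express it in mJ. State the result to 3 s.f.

Directly: U = ½kx².
k = 1.12 lbf/in = 196.1 N/m; x = 0.0303 cm = 3.030×10^-4 m.
U = 9.004×10^-6 J
9.004×10^-6 J × (1 mJ / 0.001000 J) = 0.009004 mJ

0.00900 mJ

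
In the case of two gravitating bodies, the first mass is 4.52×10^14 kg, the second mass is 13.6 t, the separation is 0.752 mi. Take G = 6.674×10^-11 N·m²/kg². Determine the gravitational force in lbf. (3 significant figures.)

63.0 lbf

From Newton's law of gravitation: F = Gm₁m₂/r².
m₁ = 4.52×10^14 kg; m₂ = 13.6 t = 13600 kg; r = 0.752 mi = 1210 m; G = 6.674×10^-11 N·m²/kg².
F = 280.1 N  (the unit combination reduces to kg·m/s² = N)
280.1 N × (1 lbf / 4.448 N) = 62.97 lbf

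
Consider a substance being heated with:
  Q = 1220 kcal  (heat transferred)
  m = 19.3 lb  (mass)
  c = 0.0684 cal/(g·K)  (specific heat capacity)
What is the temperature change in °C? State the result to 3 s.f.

2040 °C

Rearranging: ΔT = Q/(m·c).
Q = 1220 kcal = 5.104×10^6 J; m = 19.3 lb = 8.754 kg; c = 0.0684 cal/(g·K) = 286.2 J/(kg·K).
ΔT = 2037 K
Since 1 °C = 1 K, 2037 °C.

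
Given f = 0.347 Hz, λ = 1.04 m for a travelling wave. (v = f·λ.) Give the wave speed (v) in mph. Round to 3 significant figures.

Directly: v = fλ.
f = 0.347 Hz; λ = 1.04 m.
v = 0.3609 m/s
0.3609 m/s × (1 mph / 0.4470 m/s) = 0.8073 mph

0.807 mph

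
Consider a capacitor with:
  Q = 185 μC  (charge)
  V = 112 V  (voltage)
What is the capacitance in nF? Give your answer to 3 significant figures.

C is given directly by: C = Q/V.
Q = 185 μC = 1.850×10^-4 C; V = 112 V.
C = 1.652×10^-6 F
1.652×10^-6 F × (1 nF / 1.000×10^-9 F) = 1652 nF

1650 nF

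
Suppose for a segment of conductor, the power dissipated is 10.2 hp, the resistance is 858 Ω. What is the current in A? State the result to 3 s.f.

Rearranging: I = √(P/R).
P = 10.2 hp = 7606 W; R = 858 Ω.
I = 2.977 A

2.98 A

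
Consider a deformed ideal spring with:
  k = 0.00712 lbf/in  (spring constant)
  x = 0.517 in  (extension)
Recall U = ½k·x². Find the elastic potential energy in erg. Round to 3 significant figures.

Directly: U = ½kx².
k = 0.00712 lbf/in = 1.247 N/m; x = 0.517 in = 0.01313 m.
U = 1.075×10^-4 J  (the unit combination reduces to kg·m²/s² = J)
1.075×10^-4 J × (1 erg / 1.000×10^-7 J) = 1075 erg

1080 erg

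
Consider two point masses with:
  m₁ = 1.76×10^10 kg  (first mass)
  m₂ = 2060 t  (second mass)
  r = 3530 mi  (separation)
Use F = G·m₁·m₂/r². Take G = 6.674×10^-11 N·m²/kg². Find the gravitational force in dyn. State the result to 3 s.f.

0.00750 dyn

From Newton's law of gravitation: F = Gm₁m₂/r².
m₁ = 1.76×10^10 kg; m₂ = 2060 t = 2.060×10^6 kg; r = 3530 mi = 5.681×10^6 m; G = 6.674×10^-11 N·m²/kg².
F = 7.498×10^-8 N
7.498×10^-8 N × (1 dyn / 1.000×10^-5 N) = 0.007498 dyn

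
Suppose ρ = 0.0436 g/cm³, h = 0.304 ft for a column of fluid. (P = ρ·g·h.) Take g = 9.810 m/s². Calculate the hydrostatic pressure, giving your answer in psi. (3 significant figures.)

Directly: P = ρgh.
ρ = 0.0436 g/cm³ = 43.60 kg/m³; h = 0.304 ft = 0.09266 m; g = 9.810 m/s².
P = 39.63 Pa
39.63 Pa × (1 psi / 6895 Pa) = 0.005748 psi

0.00575 psi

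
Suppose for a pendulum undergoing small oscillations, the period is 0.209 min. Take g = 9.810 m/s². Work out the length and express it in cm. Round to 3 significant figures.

3910 cm

Rearranging: L = g·(T/2π)².
T = 0.209 min = 12.54 s; g = 9.810 m/s².
L = 39.08 m
39.08 m × (1 cm / 0.01000 m) = 3908 cm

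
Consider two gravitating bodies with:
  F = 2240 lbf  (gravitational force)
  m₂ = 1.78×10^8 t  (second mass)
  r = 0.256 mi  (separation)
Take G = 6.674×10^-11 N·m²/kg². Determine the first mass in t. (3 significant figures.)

1.42×10^5 t

Rearranging F = G·m₁·m₂/r² for m₁: m₁ = F·r²/(G·m₂).
F = 2240 lbf = 9964 N; m₂ = 1.78×10^8 t = 1.780×10^11 kg; r = 0.256 mi = 412.0 m; G = 6.674×10^-11 N·m²/kg².
m₁ = 1.424×10^8 kg
1.424×10^8 kg × (1 t / 1000 kg) = 1.424×10^5 t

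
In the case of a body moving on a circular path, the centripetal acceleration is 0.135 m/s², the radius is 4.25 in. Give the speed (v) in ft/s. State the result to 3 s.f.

0.396 ft/s

Rearranging a = v²/r for v: v = √(a·r).
a = 0.135 m/s²; r = 4.25 in = 0.1079 m.
v = 0.1207 m/s
0.1207 m/s × (1 ft/s / 0.3048 m/s) = 0.3961 ft/s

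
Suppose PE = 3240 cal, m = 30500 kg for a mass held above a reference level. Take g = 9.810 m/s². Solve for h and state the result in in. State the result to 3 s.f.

1.78 in

Rearranging PE = m·g·h for h: h = PE/(m·g).
PE = 3240 cal = 13556 J; m = 30500 kg; g = 9.810 m/s².
h = 0.04531 m
0.04531 m × (1 in / 0.02540 m) = 1.784 in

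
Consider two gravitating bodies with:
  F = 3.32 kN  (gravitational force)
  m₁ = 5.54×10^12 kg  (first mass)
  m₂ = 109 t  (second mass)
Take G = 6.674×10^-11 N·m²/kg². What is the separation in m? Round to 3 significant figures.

110 m

From Newton's law of gravitation: r = √(G·m₁m₂/F).
F = 3.32 kN = 3320 N; m₁ = 5.54×10^12 kg; m₂ = 109 t = 1.090×10^5 kg; G = 6.674×10^-11 N·m²/kg².
r = 110.2 m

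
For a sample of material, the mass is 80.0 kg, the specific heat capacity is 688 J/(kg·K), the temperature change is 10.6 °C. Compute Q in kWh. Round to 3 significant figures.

Directly: Q = mcΔT.
m = 80.0 kg; c = 688 J/(kg·K); ΔT = 10.6 °C = 10.60 K.
Q = 5.834×10^5 J  (the unit combination reduces to kg·m²/s² = J)
5.834×10^5 J × (1 kWh / 3.600×10^6 J) = 0.1621 kWh

0.162 kWh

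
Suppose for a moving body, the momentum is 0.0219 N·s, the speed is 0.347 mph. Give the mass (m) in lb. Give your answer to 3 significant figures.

0.311 lb

Rearranging p = m·v for m: m = p/v.
p = 0.0219 N·s = 0.02190 kg·m/s; v = 0.347 mph = 0.1551 m/s.
m = 0.1412 kg
0.1412 kg × (1 lb / 0.4536 kg) = 0.3112 lb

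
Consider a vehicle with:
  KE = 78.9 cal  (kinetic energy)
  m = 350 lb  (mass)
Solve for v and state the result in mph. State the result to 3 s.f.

Solving KE = ½mv² for v: v = √(2·KE/m).
KE = 78.9 cal = 330.1 J; m = 350 lb = 158.8 kg.
v = 2.039 m/s
2.039 m/s × (1 mph / 0.4470 m/s) = 4.562 mph

4.56 mph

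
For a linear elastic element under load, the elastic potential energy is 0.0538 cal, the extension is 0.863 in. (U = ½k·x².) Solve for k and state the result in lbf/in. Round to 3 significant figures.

Solving U = ½k·x² for k: k = 2U/x².
U = 0.0538 cal = 0.2251 J; x = 0.863 in = 0.02192 m.
k = 936.9 N/m
936.9 N/m × (1 lbf/in / 175.1 N/m) = 5.350 lbf/in

5.35 lbf/in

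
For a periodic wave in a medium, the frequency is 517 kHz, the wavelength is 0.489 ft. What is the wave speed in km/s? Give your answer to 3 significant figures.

77.1 km/s

Directly: v = fλ.
f = 517 kHz = 5.170×10^5 Hz; λ = 0.489 ft = 0.1490 m.
v = 77057 m/s
77057 m/s × (1 km/s / 1000 m/s) = 77.06 km/s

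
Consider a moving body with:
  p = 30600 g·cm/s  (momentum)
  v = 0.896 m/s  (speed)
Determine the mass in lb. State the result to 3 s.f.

Rearranging: m = p/v.
p = 30600 g·cm/s = 0.3060 kg·m/s; v = 0.896 m/s.
m = 0.3415 kg
0.3415 kg × (1 lb / 0.4536 kg) = 0.7529 lb

0.753 lb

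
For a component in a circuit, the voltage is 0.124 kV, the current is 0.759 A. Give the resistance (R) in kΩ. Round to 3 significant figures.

Solving V = I·R for R: R = V/I.
V = 0.124 kV = 124.0 V; I = 0.759 A.
R = 163.4 Ω
163.4 Ω × (1 kΩ / 1000 Ω) = 0.1634 kΩ

0.163 kΩ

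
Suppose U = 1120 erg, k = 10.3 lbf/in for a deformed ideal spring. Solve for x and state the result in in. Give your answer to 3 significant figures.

Rearranging U = ½k·x² for x: x = √(2U/k).
U = 1120 erg = 1.120×10^-4 J; k = 10.3 lbf/in = 1804 N/m.
x = 3.524×10^-4 m
3.524×10^-4 m × (1 in / 0.02540 m) = 0.01387 in

0.0139 in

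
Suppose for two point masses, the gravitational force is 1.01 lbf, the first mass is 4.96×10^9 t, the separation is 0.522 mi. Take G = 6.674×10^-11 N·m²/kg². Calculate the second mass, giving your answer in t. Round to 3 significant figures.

9.58 t

From Newton's law of gravitation: m₂ = F·r²/(G·m₁).
F = 1.01 lbf = 4.493 N; m₁ = 4.96×10^9 t = 4.960×10^12 kg; r = 0.522 mi = 840.1 m; G = 6.674×10^-11 N·m²/kg².
m₂ = 9578 kg
9578 kg × (1 t / 1000 kg) = 9.578 t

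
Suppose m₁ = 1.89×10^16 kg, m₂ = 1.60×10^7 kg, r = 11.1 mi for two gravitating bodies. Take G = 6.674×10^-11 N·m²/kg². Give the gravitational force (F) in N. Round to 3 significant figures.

63200 N

Directly: F = Gm₁m₂/r².
m₁ = 1.89×10^16 kg; m₂ = 1.60×10^7 kg; r = 11.1 mi = 17864 m; G = 6.674×10^-11 N·m²/kg².
F = 63245 N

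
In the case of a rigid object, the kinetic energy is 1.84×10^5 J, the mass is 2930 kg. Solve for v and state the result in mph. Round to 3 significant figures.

25.1 mph

Rearranging KE = ½mv² for v: v = √(2·KE/m).
KE = 1.84×10^5 J; m = 2930 kg.
v = 11.21 m/s
11.21 m/s × (1 mph / 0.4470 m/s) = 25.07 mph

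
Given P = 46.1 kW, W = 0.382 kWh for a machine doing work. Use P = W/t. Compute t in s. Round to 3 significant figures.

Rearranging P = W/t for t: t = W/P.
P = 46.1 kW = 46100 W; W = 0.382 kWh = 1.375×10^6 J.
t = 29.83 s

29.8 s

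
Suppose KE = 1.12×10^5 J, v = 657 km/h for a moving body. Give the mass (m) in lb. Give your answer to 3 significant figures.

14.8 lb

Rearranging: m = 2·KE/v².
KE = 1.12×10^5 J; v = 657 km/h = 182.5 m/s.
m = 6.725 kg
6.725 kg × (1 lb / 0.4536 kg) = 14.83 lb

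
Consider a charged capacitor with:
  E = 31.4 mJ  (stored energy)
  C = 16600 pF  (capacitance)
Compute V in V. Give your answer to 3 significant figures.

Rearranging E = ½C·V² for V: V = √(2E/C).
E = 31.4 mJ = 0.03140 J; C = 16600 pF = 1.660×10^-8 F.
V = 1945 V

1950 V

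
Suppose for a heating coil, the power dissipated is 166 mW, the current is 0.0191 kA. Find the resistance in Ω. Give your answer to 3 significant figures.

4.55×10^-4 Ω

Rearranging: R = P/I².
P = 166 mW = 0.1660 W; I = 0.0191 kA = 19.10 A.
R = 4.550×10^-4 Ω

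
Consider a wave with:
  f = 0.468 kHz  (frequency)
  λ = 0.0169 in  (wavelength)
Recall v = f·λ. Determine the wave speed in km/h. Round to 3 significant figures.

v is given directly by: v = fλ.
f = 0.468 kHz = 468.0 Hz; λ = 0.0169 in = 4.293×10^-4 m.
v = 0.2009 m/s
0.2009 m/s × (1 km/h / 0.2778 m/s) = 0.7232 km/h

0.723 km/h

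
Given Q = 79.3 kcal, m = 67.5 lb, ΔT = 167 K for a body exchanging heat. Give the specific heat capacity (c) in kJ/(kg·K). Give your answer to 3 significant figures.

0.0649 kJ/(kg·K)

Solving Q = m·c·ΔT for c: c = Q/(m·ΔT).
Q = 79.3 kcal = 3.318×10^5 J; m = 67.5 lb = 30.62 kg; ΔT = 167 K.
c = 64.89 J/(kg·K)
64.89 J/(kg·K) × (1 kJ/(kg·K) / 1000 J/(kg·K)) = 0.06489 kJ/(kg·K)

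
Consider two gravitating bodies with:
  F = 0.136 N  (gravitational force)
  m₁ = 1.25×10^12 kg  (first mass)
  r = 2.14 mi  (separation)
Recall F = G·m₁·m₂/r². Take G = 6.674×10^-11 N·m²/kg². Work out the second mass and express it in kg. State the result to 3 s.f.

19300 kg

Solving F = G·m₁·m₂/r² for m₂: m₂ = F·r²/(G·m₁).
F = 0.136 N; m₁ = 1.25×10^12 kg; r = 2.14 mi = 3444 m; G = 6.674×10^-11 N·m²/kg².
m₂ = 19336 kg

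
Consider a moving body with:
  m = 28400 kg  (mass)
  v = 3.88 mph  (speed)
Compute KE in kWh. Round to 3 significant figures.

0.0119 kWh

Directly: KE = ½mv².
m = 28400 kg; v = 3.88 mph = 1.735 m/s.
KE = 42721 J
42721 J × (1 kWh / 3.600×10^6 J) = 0.01187 kWh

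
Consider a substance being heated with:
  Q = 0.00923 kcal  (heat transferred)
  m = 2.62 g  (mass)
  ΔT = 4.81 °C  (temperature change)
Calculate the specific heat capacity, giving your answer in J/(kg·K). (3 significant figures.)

3060 J/(kg·K)

Rearranging Q = m·c·ΔT for c: c = Q/(m·ΔT).
Q = 0.00923 kcal = 38.62 J; m = 2.62 g = 0.002620 kg; ΔT = 4.81 °C = 4.810 K.
c = 3064 J/(kg·K)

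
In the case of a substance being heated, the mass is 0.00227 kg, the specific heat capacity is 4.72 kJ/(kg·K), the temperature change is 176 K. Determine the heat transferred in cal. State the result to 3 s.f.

451 cal

Q is given directly by: Q = mcΔT.
m = 0.00227 kg; c = 4.72 kJ/(kg·K) = 4720 J/(kg·K); ΔT = 176 K.
Q = 1886 J
1886 J × (1 cal / 4.184 J) = 450.7 cal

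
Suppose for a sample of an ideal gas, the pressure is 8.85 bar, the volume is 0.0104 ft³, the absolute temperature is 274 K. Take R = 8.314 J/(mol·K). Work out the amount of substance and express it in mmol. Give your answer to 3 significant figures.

From the ideal-gas law: n = PV/(RT).
P = 8.85 bar = 8.850×10^5 Pa; V = 0.0104 ft³ = 2.945×10^-4 m³; T = 274 K; R = 8.314 J/(mol·K).
n = 0.1144 mol
0.1144 mol × (1 mmol / 0.001000 mol) = 114.4 mmol

114 mmol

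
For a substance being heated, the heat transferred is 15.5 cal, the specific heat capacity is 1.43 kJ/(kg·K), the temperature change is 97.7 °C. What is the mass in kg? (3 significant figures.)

Rearranging: m = Q/(c·ΔT).
Q = 15.5 cal = 64.85 J; c = 1.43 kJ/(kg·K) = 1430 J/(kg·K); ΔT = 97.7 °C = 97.70 K.
m = 4.642×10^-4 kg

4.64×10^-4 kg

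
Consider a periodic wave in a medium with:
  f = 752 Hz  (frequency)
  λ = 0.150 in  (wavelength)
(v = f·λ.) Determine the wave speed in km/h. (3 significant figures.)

v is given directly by: v = fλ.
f = 752 Hz; λ = 0.150 in = 0.003810 m.
v = 2.865 m/s
2.865 m/s × (1 km/h / 0.2778 m/s) = 10.31 km/h

10.3 km/h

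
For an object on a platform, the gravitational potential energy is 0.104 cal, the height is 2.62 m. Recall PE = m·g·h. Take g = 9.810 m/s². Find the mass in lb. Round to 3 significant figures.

0.0373 lb

Solving PE = m·g·h for m: m = PE/(g·h).
PE = 0.104 cal = 0.4351 J; h = 2.62 m; g = 9.810 m/s².
m = 0.01693 kg
0.01693 kg × (1 lb / 0.4536 kg) = 0.03732 lb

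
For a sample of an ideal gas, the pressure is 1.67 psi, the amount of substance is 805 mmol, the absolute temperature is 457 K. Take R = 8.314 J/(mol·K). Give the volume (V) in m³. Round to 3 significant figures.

From the ideal-gas law: V = nRT/P.
P = 1.67 psi = 11514 Pa; n = 805 mmol = 0.8050 mol; T = 457 K; R = 8.314 J/(mol·K).
V = 0.2656 m³

0.266 m³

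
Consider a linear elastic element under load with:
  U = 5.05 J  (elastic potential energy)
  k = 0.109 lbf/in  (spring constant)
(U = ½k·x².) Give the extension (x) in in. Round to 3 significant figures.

28.6 in

Rearranging U = ½k·x² for x: x = √(2U/k).
U = 5.05 J; k = 0.109 lbf/in = 19.09 N/m.
x = 0.7274 m
0.7274 m × (1 in / 0.02540 m) = 28.64 in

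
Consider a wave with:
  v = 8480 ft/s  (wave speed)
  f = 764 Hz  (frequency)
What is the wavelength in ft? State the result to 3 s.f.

Rearranging v = f·λ for λ: λ = v/f.
v = 8480 ft/s = 2585 m/s; f = 764 Hz.
λ = 3.383 m
3.383 m × (1 ft / 0.3048 m) = 11.10 ft

11.1 ft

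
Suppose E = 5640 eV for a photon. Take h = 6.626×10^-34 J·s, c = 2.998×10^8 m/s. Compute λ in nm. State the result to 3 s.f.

Rearranging: λ = hc/E.
E = 5640 eV = 9.036×10^-16 J; h = 6.626×10^-34 J·s; c = 2.998×10^8 m/s.
λ = 2.198×10^-10 m
2.198×10^-10 m × (1 nm / 1.000×10^-9 m) = 0.2198 nm

0.220 nm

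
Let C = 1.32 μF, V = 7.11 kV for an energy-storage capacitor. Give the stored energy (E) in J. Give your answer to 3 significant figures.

33.4 J

Directly: E = ½CV².
C = 1.32 μF = 1.320×10^-6 F; V = 7.11 kV = 7110 V.
E = 33.36 J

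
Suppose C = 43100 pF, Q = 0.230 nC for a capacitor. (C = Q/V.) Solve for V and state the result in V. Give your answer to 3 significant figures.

0.00534 V

Rearranging: V = Q/C.
C = 43100 pF = 4.310×10^-8 F; Q = 0.230 nC = 2.300×10^-10 C.
V = 0.005336 V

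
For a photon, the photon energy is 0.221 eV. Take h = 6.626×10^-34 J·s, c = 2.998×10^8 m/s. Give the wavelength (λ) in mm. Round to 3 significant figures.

Solving E = h·c/λ for λ: λ = hc/E.
E = 0.221 eV = 3.541×10^-20 J; h = 6.626×10^-34 J·s; c = 2.998×10^8 m/s.
λ = 5.610×10^-6 m
5.610×10^-6 m × (1 mm / 0.001000 m) = 0.005610 mm

0.00561 mm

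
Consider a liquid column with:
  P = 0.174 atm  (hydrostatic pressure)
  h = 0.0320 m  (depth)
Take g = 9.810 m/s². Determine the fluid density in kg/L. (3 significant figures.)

56.2 kg/L

Rearranging: ρ = P/(g·h).
P = 0.174 atm = 17631 Pa; h = 0.0320 m; g = 9.810 m/s².
ρ = 56163 kg/m³
56163 kg/m³ × (1 kg/L / 1000 kg/m³) = 56.16 kg/L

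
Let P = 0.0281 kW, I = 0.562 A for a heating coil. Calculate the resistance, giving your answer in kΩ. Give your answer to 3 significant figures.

Solving P = I²R for R: R = P/I².
P = 0.0281 kW = 28.10 W; I = 0.562 A.
R = 88.97 Ω
88.97 Ω × (1 kΩ / 1000 Ω) = 0.08897 kΩ

0.0890 kΩ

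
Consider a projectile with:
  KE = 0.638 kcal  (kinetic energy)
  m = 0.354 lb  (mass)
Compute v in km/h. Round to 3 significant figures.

656 km/h

Rearranging KE = ½mv² for v: v = √(2·KE/m).
KE = 0.638 kcal = 2669 J; m = 0.354 lb = 0.1606 kg.
v = 182.3 m/s
182.3 m/s × (1 km/h / 0.2778 m/s) = 656.4 km/h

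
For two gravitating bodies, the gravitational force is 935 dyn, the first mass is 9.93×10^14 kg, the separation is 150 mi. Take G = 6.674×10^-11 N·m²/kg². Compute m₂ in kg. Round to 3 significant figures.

From Newton's law of gravitation: m₂ = F·r²/(G·m₁).
F = 935 dyn = 0.009350 N; m₁ = 9.93×10^14 kg; r = 150 mi = 2.414×10^5 m; G = 6.674×10^-11 N·m²/kg².
m₂ = 8222 kg

8220 kg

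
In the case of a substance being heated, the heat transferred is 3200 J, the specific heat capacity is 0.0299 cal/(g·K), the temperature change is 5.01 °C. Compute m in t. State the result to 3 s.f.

Rearranging Q = m·c·ΔT for m: m = Q/(c·ΔT).
Q = 3200 J; c = 0.0299 cal/(g·K) = 125.1 J/(kg·K); ΔT = 5.01 °C = 5.010 K.
m = 5.106 kg
5.106 kg × (1 t / 1000 kg) = 0.005106 t

0.00511 t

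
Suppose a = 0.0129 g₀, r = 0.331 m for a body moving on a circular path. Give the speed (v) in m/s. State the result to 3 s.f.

Rearranging: v = √(a·r).
a = 0.0129 g₀ = 0.1265 m/s²; r = 0.331 m.
v = 0.2046 m/s

0.205 m/s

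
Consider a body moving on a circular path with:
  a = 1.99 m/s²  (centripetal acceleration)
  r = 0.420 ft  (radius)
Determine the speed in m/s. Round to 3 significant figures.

Rearranging: v = √(a·r).
a = 1.99 m/s²; r = 0.420 ft = 0.1280 m.
v = 0.5047 m/s

0.505 m/s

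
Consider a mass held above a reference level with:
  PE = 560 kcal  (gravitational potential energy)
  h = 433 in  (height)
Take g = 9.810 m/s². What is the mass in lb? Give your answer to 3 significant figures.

Rearranging: m = PE/(g·h).
PE = 560 kcal = 2.343×10^6 J; h = 433 in = 11.00 m; g = 9.810 m/s².
m = 21716 kg
21716 kg × (1 lb / 0.4536 kg) = 47877 lb

47900 lb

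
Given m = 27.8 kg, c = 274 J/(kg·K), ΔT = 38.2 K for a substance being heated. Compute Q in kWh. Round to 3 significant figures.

Directly: Q = mcΔT.
m = 27.8 kg; c = 274 J/(kg·K); ΔT = 38.2 K.
Q = 2.910×10^5 J
2.910×10^5 J × (1 kWh / 3.600×10^6 J) = 0.08083 kWh

0.0808 kWh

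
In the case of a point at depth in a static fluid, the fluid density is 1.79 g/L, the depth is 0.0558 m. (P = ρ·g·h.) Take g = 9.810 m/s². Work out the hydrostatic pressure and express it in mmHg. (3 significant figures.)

0.00735 mmHg

P is given directly by: P = ρgh.
ρ = 1.79 g/L = 1.790 kg/m³; h = 0.0558 m; g = 9.810 m/s².
P = 0.9798 Pa
0.9798 Pa × (1 mmHg / 133.3 Pa) = 0.007349 mmHg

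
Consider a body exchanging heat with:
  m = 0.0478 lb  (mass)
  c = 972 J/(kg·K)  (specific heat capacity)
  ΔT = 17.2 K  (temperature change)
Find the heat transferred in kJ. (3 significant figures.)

Q is given directly by: Q = mcΔT.
m = 0.0478 lb = 0.02168 kg; c = 972 J/(kg·K); ΔT = 17.2 K.
Q = 362.5 J
362.5 J × (1 kJ / 1000 J) = 0.3625 kJ

0.362 kJ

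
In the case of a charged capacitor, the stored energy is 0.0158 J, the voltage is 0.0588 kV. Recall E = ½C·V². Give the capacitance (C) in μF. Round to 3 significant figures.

Solving E = ½C·V² for C: C = 2E/V².
E = 0.0158 J; V = 0.0588 kV = 58.80 V.
C = 9.140×10^-6 F
9.140×10^-6 F × (1 μF / 1.000×10^-6 F) = 9.140 μF

9.14 μF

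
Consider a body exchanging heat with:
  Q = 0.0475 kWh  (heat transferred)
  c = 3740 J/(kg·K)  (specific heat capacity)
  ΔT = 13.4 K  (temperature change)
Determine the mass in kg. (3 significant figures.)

3.41 kg

Rearranging: m = Q/(c·ΔT).
Q = 0.0475 kWh = 1.710×10^5 J; c = 3740 J/(kg·K); ΔT = 13.4 K.
m = 3.412 kg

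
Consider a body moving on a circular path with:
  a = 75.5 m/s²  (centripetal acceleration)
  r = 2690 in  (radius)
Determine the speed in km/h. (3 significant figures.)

Solving a = v²/r for v: v = √(a·r).
a = 75.5 m/s²; r = 2690 in = 68.33 m.
v = 71.82 m/s
71.82 m/s × (1 km/h / 0.2778 m/s) = 258.6 km/h

259 km/h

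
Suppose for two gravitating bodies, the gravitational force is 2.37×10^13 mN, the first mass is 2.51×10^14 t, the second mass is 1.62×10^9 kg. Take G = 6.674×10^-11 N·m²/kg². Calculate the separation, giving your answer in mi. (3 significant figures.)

From Newton's law of gravitation: r = √(G·m₁m₂/F).
F = 2.37×10^13 mN = 2.370×10^10 N; m₁ = 2.51×10^14 t = 2.510×10^17 kg; m₂ = 1.62×10^9 kg; G = 6.674×10^-11 N·m²/kg².
r = 1070 m
1070 m × (1 mi / 1609 m) = 0.6649 mi

0.665 mi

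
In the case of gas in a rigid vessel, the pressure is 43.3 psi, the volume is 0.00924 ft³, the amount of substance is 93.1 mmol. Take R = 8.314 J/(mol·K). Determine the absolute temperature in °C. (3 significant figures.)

-172 °C

From the ideal-gas law: T = PV/(nR).
P = 43.3 psi = 2.985×10^5 Pa; V = 0.00924 ft³ = 2.616×10^-4 m³; n = 93.1 mmol = 0.09310 mol; R = 8.314 J/(mol·K).
T = 100.9 K
100.9 K − 273.15 = -172.2 °C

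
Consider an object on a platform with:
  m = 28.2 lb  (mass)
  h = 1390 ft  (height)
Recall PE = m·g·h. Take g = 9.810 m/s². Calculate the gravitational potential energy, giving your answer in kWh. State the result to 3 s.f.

0.0148 kWh

PE is given directly by: PE = mgh.
m = 28.2 lb = 12.79 kg; h = 1390 ft = 423.7 m; g = 9.810 m/s².
PE = 53164 J  (the unit combination reduces to kg·m²/s² = J)
53164 J × (1 kWh / 3.600×10^6 J) = 0.01477 kWh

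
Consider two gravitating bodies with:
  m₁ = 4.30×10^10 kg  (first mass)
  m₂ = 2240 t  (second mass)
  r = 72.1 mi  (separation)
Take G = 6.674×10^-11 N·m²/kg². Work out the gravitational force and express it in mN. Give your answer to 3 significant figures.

From Newton's law of gravitation: F = Gm₁m₂/r².
m₁ = 4.30×10^10 kg; m₂ = 2240 t = 2.240×10^6 kg; r = 72.1 mi = 1.160×10^5 m; G = 6.674×10^-11 N·m²/kg².
F = 4.775×10^-4 N
4.775×10^-4 N × (1 mN / 0.001000 N) = 0.4775 mN

0.477 mN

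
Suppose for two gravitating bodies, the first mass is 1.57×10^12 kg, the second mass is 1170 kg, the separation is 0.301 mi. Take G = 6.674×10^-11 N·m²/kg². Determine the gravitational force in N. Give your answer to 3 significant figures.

0.522 N

From Newton's law of gravitation: F = Gm₁m₂/r².
m₁ = 1.57×10^12 kg; m₂ = 1170 kg; r = 0.301 mi = 484.4 m; G = 6.674×10^-11 N·m²/kg².
F = 0.5224 N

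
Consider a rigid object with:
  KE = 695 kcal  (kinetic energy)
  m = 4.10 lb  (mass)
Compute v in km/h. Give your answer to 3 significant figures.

6370 km/h

Rearranging: v = √(2·KE/m).
KE = 695 kcal = 2.908×10^6 J; m = 4.10 lb = 1.860 kg.
v = 1768 m/s
1768 m/s × (1 km/h / 0.2778 m/s) = 6366 km/h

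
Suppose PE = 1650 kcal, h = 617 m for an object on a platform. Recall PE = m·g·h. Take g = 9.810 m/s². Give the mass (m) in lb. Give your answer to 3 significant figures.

Solving PE = m·g·h for m: m = PE/(g·h).
PE = 1650 kcal = 6.904×10^6 J; h = 617 m; g = 9.810 m/s².
m = 1141 kg
1141 kg × (1 lb / 0.4536 kg) = 2515 lb

2510 lb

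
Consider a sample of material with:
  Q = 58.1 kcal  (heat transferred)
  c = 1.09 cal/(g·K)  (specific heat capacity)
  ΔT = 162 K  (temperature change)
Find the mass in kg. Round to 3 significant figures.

0.329 kg

Solving Q = m·c·ΔT for m: m = Q/(c·ΔT).
Q = 58.1 kcal = 2.431×10^5 J; c = 1.09 cal/(g·K) = 4561 J/(kg·K); ΔT = 162 K.
m = 0.3290 kg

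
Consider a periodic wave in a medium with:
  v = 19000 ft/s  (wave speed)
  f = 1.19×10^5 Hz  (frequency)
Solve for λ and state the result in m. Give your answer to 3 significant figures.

Rearranging: λ = v/f.
v = 19000 ft/s = 5791 m/s; f = 1.19×10^5 Hz.
λ = 0.04867 m

0.0487 m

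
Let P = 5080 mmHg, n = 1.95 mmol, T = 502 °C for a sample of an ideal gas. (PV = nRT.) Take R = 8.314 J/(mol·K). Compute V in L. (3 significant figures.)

0.0186 L

Solving PV = nRT for V: V = nRT/P.
P = 5080 mmHg = 6.773×10^5 Pa; n = 1.95 mmol = 0.001950 mol; T = 502 °C = 775.1 K; R = 8.314 J/(mol·K).
V = 1.856×10^-5 m³
1.856×10^-5 m³ × (1 L / 0.001000 m³) = 0.01856 L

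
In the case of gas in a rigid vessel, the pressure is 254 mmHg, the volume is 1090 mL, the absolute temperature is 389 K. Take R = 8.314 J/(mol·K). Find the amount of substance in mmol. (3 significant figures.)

Solving PV = nRT for n: n = PV/(RT).
P = 254 mmHg = 33864 Pa; V = 1090 mL = 0.001090 m³; T = 389 K; R = 8.314 J/(mol·K).
n = 0.01141 mol
0.01141 mol × (1 mmol / 0.001000 mol) = 11.41 mmol

11.4 mmol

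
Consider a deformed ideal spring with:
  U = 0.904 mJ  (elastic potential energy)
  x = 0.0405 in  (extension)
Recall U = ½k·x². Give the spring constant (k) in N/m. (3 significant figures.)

1710 N/m

Rearranging: k = 2U/x².
U = 0.904 mJ = 9.040×10^-4 J; x = 0.0405 in = 0.001029 m.
k = 1709 N/m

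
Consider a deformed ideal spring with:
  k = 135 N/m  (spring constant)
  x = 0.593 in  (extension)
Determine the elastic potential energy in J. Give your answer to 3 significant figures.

0.0153 J

Directly: U = ½kx².
k = 135 N/m; x = 0.593 in = 0.01506 m.
U = 0.01531 J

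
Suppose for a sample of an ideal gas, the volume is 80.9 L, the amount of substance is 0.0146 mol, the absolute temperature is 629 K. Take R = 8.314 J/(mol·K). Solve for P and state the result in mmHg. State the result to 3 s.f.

7.08 mmHg

P is given directly by: P = nRT/V.
V = 80.9 L = 0.08090 m³; n = 0.0146 mol; T = 629 K; R = 8.314 J/(mol·K).
P = 943.8 Pa  (the unit combination reduces to kg/(m·s²) = Pa)
943.8 Pa × (1 mmHg / 133.3 Pa) = 7.079 mmHg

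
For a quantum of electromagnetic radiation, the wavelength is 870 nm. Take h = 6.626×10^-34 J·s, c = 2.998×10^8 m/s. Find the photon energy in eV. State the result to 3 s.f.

Directly: E = hc/λ.
λ = 870 nm = 8.700×10^-7 m; h = 6.626×10^-34 J·s; c = 2.998×10^8 m/s.
E = 2.283×10^-19 J
2.283×10^-19 J × (1 eV / 1.602×10^-19 J) = 1.425 eV

1.43 eV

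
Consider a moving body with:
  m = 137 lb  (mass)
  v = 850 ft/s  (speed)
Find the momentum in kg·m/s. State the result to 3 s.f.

16100 kg·m/s

Directly: p = mv.
m = 137 lb = 62.14 kg; v = 850 ft/s = 259.1 m/s.
p = 16100 kg·m/s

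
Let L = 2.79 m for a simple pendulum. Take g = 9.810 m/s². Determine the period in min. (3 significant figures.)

T is given directly by: T = 2π√(L/g).
L = 2.79 m; g = 9.810 m/s².
T = 3.351 s
3.351 s × (1 min / 60.00 s) = 0.05585 min

0.0558 min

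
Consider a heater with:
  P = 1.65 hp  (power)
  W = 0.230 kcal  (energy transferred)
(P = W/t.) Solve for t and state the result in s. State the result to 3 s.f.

Solving P = W/t for t: t = W/P.
P = 1.65 hp = 1230 W; W = 0.230 kcal = 962.3 J.
t = 0.7821 s

0.782 s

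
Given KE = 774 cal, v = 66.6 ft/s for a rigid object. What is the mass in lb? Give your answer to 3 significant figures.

34.7 lb

Rearranging: m = 2·KE/v².
KE = 774 cal = 3238 J; v = 66.6 ft/s = 20.30 m/s.
m = 15.72 kg
15.72 kg × (1 lb / 0.4536 kg) = 34.65 lb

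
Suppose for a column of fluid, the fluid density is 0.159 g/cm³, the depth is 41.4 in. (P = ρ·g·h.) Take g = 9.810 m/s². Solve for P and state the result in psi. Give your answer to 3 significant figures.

Directly: P = ρgh.
ρ = 0.159 g/cm³ = 159.0 kg/m³; h = 41.4 in = 1.052 m; g = 9.810 m/s².
P = 1640 Pa
1640 Pa × (1 psi / 6895 Pa) = 0.2379 psi

0.238 psi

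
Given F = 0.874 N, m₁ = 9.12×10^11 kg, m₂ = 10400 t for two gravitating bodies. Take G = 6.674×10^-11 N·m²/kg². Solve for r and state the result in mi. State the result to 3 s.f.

16.7 mi

Rearranging: r = √(G·m₁m₂/F).
F = 0.874 N; m₁ = 9.12×10^11 kg; m₂ = 10400 t = 1.040×10^7 kg; G = 6.674×10^-11 N·m²/kg².
r = 26912 m
26912 m × (1 mi / 1609 m) = 16.72 mi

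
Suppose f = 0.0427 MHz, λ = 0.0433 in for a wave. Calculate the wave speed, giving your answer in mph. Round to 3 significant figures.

105 mph

v is given directly by: v = fλ.
f = 0.0427 MHz = 42700 Hz; λ = 0.0433 in = 0.001100 m.
v = 46.96 m/s
46.96 m/s × (1 mph / 0.4470 m/s) = 105.1 mph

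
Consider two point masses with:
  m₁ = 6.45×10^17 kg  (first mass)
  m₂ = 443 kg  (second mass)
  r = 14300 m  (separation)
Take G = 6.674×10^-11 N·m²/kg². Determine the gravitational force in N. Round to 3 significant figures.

93.3 N

From Newton's law of gravitation: F = Gm₁m₂/r².
m₁ = 6.45×10^17 kg; m₂ = 443 kg; r = 14300 m; G = 6.674×10^-11 N·m²/kg².
F = 93.26 N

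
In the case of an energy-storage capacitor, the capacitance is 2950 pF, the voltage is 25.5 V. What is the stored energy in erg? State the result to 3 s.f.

E is given directly by: E = ½CV².
C = 2950 pF = 2.950×10^-9 F; V = 25.5 V.
E = 9.591×10^-7 J
9.591×10^-7 J × (1 erg / 1.000×10^-7 J) = 9.591 erg

9.59 erg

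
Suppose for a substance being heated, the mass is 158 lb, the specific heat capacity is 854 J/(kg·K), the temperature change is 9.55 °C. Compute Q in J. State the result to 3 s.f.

Directly: Q = mcΔT.
m = 158 lb = 71.67 kg; c = 854 J/(kg·K); ΔT = 9.55 °C = 9.550 K.
Q = 5.845×10^5 J  (the unit combination reduces to kg·m²/s² = J)

5.84×10^5 J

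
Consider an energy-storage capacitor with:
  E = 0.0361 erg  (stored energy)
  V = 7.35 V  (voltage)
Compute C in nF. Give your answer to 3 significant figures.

Rearranging E = ½C·V² for C: C = 2E/V².
E = 0.0361 erg = 3.610×10^-9 J; V = 7.35 V.
C = 1.336×10^-10 F
1.336×10^-10 F × (1 nF / 1.000×10^-9 F) = 0.1336 nF

0.134 nF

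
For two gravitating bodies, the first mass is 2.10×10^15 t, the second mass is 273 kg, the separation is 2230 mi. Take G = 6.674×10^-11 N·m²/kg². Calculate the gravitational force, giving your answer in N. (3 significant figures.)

0.00297 N

F is given directly by: F = Gm₁m₂/r².
m₁ = 2.10×10^15 t = 2.100×10^18 kg; m₂ = 273 kg; r = 2230 mi = 3.589×10^6 m; G = 6.674×10^-11 N·m²/kg².
F = 0.002971 N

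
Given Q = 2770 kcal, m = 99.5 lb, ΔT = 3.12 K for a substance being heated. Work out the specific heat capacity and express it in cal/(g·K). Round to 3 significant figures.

19.7 cal/(g·K)

Rearranging Q = m·c·ΔT for c: c = Q/(m·ΔT).
Q = 2770 kcal = 1.159×10^7 J; m = 99.5 lb = 45.13 kg; ΔT = 3.12 K.
c = 82305 J/(kg·K)
82305 J/(kg·K) × (1 cal/(g·K) / 4184 J/(kg·K)) = 19.67 cal/(g·K)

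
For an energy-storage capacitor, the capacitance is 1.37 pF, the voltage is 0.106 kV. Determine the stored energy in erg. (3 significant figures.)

0.0770 erg

Directly: E = ½CV².
C = 1.37 pF = 1.370×10^-12 F; V = 0.106 kV = 106.0 V.
E = 7.697×10^-9 J
7.697×10^-9 J × (1 erg / 1.000×10^-7 J) = 0.07697 erg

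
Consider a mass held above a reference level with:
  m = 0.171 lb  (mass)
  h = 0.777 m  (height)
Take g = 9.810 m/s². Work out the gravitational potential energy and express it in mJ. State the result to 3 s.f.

591 mJ

PE is given directly by: PE = mgh.
m = 0.171 lb = 0.07756 kg; h = 0.777 m; g = 9.810 m/s².
PE = 0.5912 J
0.5912 J × (1 mJ / 0.001000 J) = 591.2 mJ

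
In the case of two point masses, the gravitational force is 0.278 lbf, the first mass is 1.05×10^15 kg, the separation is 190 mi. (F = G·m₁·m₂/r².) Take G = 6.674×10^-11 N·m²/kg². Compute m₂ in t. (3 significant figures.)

1650 t

Solving F = G·m₁·m₂/r² for m₂: m₂ = F·r²/(G·m₁).
F = 0.278 lbf = 1.237 N; m₁ = 1.05×10^15 kg; r = 190 mi = 3.058×10^5 m; G = 6.674×10^-11 N·m²/kg².
m₂ = 1.650×10^6 kg
1.650×10^6 kg × (1 t / 1000 kg) = 1650 t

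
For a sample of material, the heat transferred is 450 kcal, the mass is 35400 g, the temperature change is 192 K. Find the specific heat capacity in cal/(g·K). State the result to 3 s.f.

0.0662 cal/(g·K)

Rearranging Q = m·c·ΔT for c: c = Q/(m·ΔT).
Q = 450 kcal = 1.883×10^6 J; m = 35400 g = 35.40 kg; ΔT = 192 K.
c = 277.0 J/(kg·K)
277.0 J/(kg·K) × (1 cal/(g·K) / 4184 J/(kg·K)) = 0.06621 cal/(g·K)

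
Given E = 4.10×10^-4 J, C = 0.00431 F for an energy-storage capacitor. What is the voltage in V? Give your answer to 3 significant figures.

Rearranging: V = √(2E/C).
E = 4.10×10^-4 J; C = 0.00431 F.
V = 0.4362 V  (the unit combination reduces to kg·m²/(A·s³) = V)

0.436 V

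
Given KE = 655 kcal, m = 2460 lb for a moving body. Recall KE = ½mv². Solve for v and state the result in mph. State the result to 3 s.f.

Solving KE = ½mv² for v: v = √(2·KE/m).
KE = 655 kcal = 2.741×10^6 J; m = 2460 lb = 1116 kg.
v = 70.09 m/s
70.09 m/s × (1 mph / 0.4470 m/s) = 156.8 mph

157 mph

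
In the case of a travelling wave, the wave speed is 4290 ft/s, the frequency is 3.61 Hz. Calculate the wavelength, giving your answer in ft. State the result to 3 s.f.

Solving v = f·λ for λ: λ = v/f.
v = 4290 ft/s = 1308 m/s; f = 3.61 Hz.
λ = 362.2 m
362.2 m × (1 ft / 0.3048 m) = 1188 ft

1190 ft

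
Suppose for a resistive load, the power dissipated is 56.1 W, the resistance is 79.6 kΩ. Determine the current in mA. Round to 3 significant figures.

26.5 mA

Rearranging P = I²R for I: I = √(P/R).
P = 56.1 W; R = 79.6 kΩ = 79600 Ω.
I = 0.02655 A
0.02655 A × (1 mA / 0.001000 A) = 26.55 mA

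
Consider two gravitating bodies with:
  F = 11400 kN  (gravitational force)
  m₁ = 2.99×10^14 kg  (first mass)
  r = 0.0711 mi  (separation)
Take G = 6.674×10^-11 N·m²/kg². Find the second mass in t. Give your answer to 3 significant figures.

7480 t

Rearranging: m₂ = F·r²/(G·m₁).
F = 11400 kN = 1.140×10^7 N; m₁ = 2.99×10^14 kg; r = 0.0711 mi = 114.4 m; G = 6.674×10^-11 N·m²/kg².
m₂ = 7.480×10^6 kg
7.480×10^6 kg × (1 t / 1000 kg) = 7480 t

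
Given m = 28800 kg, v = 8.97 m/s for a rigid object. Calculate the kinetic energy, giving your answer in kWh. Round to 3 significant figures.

Directly: KE = ½mv².
m = 28800 kg; v = 8.97 m/s.
KE = 1.159×10^6 J
1.159×10^6 J × (1 kWh / 3.600×10^6 J) = 0.3218 kWh

0.322 kWh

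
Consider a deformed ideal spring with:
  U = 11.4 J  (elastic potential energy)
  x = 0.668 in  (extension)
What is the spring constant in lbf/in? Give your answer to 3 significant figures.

452 lbf/in

Rearranging U = ½k·x² for k: k = 2U/x².
U = 11.4 J; x = 0.668 in = 0.01697 m.
k = 79198 N/m
79198 N/m × (1 lbf/in / 175.1 N/m) = 452.2 lbf/in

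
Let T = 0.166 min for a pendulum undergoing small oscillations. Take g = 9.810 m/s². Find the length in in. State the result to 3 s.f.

Solving T = 2π√(L/g) for L: L = g·(T/2π)².
T = 0.166 min = 9.960 s; g = 9.810 m/s².
L = 24.65 m
24.65 m × (1 in / 0.02540 m) = 970.5 in

970 in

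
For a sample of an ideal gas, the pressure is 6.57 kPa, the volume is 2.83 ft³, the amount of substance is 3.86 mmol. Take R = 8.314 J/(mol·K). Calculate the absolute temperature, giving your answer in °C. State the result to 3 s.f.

From the ideal-gas law: T = PV/(nR).
P = 6.57 kPa = 6570 Pa; V = 2.83 ft³ = 0.08014 m³; n = 3.86 mmol = 0.003860 mol; R = 8.314 J/(mol·K).
T = 16406 K
16406 K − 273.15 = 16133 °C

16100 °C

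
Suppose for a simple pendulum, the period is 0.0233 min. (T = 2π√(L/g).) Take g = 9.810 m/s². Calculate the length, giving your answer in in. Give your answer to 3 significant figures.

19.1 in

Rearranging T = 2π√(L/g) for L: L = g·(T/2π)².
T = 0.0233 min = 1.398 s; g = 9.810 m/s².
L = 0.4857 m
0.4857 m × (1 in / 0.02540 m) = 19.12 in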